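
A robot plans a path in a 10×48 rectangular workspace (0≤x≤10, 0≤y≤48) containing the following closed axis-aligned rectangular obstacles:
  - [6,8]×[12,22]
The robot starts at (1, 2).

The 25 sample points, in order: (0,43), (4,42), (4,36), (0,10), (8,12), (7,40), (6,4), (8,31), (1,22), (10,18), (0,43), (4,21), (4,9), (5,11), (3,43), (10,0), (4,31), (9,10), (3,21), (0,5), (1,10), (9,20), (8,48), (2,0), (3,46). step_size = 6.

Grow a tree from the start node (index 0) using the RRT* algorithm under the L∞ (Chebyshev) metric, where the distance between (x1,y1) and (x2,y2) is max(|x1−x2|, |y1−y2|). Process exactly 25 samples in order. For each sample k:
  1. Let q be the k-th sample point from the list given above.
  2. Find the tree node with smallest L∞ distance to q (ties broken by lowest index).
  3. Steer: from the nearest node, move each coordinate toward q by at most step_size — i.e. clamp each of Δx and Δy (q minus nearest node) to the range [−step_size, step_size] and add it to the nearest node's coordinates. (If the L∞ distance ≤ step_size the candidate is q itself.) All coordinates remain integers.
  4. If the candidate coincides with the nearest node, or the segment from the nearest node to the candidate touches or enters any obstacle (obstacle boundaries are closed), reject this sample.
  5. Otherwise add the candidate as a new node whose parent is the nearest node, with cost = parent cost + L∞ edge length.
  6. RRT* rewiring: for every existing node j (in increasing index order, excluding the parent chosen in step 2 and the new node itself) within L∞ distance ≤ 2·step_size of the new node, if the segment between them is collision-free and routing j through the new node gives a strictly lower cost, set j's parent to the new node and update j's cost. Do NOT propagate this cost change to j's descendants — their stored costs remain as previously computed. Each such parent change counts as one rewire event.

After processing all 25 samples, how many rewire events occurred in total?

1. q=(0,43) nearest=0 d=41 new=(0,8) → add node 1 parent=0 cost=6
2. q=(4,42) nearest=1 d=34 new=(4,14) → add node 2 parent=1 cost=12
3. q=(4,36) nearest=2 d=22 new=(4,20) → add node 3 parent=2 cost=18
4. q=(0,10) nearest=1 d=2 new=(0,10) → add node 4 parent=1 cost=8
5. q=(8,12) nearest=2 d=4 new=(8,12) → blocked by [6,8]×[12,22], reject
6. q=(7,40) nearest=3 d=20 new=(7,26) → add node 5 parent=3 cost=24
7. q=(6,4) nearest=0 d=5 new=(6,4) → add node 6 parent=0 cost=5
8. q=(8,31) nearest=5 d=5 new=(8,31) → add node 7 parent=5 cost=29
9. q=(1,22) nearest=3 d=3 new=(1,22) → add node 8 parent=3 cost=21
10. q=(10,18) nearest=2 d=6 new=(10,18) → blocked by [6,8]×[12,22], reject
11. q=(0,43) nearest=7 d=12 new=(2,37) → add node 9 parent=7 cost=35
12. q=(4,21) nearest=3 d=1 new=(4,21) → add node 10 parent=3 cost=19
13. q=(4,9) nearest=1 d=4 new=(4,9) → add node 11 parent=1 cost=10
14. q=(5,11) nearest=11 d=2 new=(5,11) → add node 12 parent=11 cost=12
15. q=(3,43) nearest=9 d=6 new=(3,43) → add node 13 parent=9 cost=41
16. q=(10,0) nearest=6 d=4 new=(10,0) → add node 14 parent=6 cost=9
17. q=(4,31) nearest=7 d=4 new=(4,31) → add node 15 parent=7 cost=33
18. q=(9,10) nearest=12 d=4 new=(9,10) → add node 16 parent=12 cost=16
19. q=(3,21) nearest=3 d=1 new=(3,21) → add node 17 parent=3 cost=19; rewire 15→17 (29<33)
20. q=(0,5) nearest=0 d=3 new=(0,5) → add node 18 parent=0 cost=3; rewire 11→18 (7<10); rewire 12→18 (9<12); rewire 16→18 (12<16)
21. q=(1,10) nearest=4 d=1 new=(1,10) → add node 19 parent=4 cost=9
22. q=(9,20) nearest=3 d=5 new=(9,20) → blocked by [6,8]×[12,22], reject
23. q=(8,48) nearest=13 d=5 new=(8,48) → add node 20 parent=13 cost=46
24. q=(2,0) nearest=0 d=2 new=(2,0) → add node 21 parent=0 cost=2
25. q=(3,46) nearest=13 d=3 new=(3,46) → add node 22 parent=13 cost=44

Rewire events: 4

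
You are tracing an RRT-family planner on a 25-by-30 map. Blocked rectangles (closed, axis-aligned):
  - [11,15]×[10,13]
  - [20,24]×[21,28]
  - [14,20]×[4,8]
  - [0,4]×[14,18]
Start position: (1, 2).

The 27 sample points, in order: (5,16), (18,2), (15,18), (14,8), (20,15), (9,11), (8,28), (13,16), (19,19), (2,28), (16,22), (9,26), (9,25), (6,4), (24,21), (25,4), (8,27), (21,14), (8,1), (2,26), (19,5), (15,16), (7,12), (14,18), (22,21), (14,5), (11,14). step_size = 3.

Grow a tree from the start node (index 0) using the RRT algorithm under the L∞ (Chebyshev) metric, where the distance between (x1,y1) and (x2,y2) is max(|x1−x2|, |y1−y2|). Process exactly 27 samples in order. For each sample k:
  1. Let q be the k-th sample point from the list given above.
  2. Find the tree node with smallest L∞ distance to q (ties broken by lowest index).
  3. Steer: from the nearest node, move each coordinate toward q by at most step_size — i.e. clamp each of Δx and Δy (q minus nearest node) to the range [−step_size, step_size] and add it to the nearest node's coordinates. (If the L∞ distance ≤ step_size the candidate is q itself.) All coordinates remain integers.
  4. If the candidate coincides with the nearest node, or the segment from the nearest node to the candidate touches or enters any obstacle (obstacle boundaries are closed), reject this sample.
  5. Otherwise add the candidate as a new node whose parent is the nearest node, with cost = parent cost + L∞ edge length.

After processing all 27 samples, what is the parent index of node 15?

Parent of node 15: 10

1. q=(5,16) nearest=0 d=14 new=(4,5) → add node 1 parent=0 cost=3
2. q=(18,2) nearest=1 d=14 new=(7,2) → add node 2 parent=1 cost=6
3. q=(15,18) nearest=1 d=13 new=(7,8) → add node 3 parent=1 cost=6
4. q=(14,8) nearest=2 d=7 new=(10,5) → add node 4 parent=2 cost=9
5. q=(20,15) nearest=4 d=10 new=(13,8) → add node 5 parent=4 cost=12
6. q=(9,11) nearest=3 d=3 new=(9,11) → add node 6 parent=3 cost=9
7. q=(8,28) nearest=6 d=17 new=(8,14) → add node 7 parent=6 cost=12
8. q=(13,16) nearest=6 d=5 new=(12,14) → blocked by [11,15]×[10,13], reject
9. q=(19,19) nearest=6 d=10 new=(12,14) → blocked by [11,15]×[10,13], reject
10. q=(2,28) nearest=7 d=14 new=(5,17) → add node 8 parent=7 cost=15
11. q=(16,22) nearest=7 d=8 new=(11,17) → add node 9 parent=7 cost=15
12. q=(9,26) nearest=8 d=9 new=(8,20) → add node 10 parent=8 cost=18
13. q=(9,25) nearest=10 d=5 new=(9,23) → add node 11 parent=10 cost=21
14. q=(6,4) nearest=1 d=2 new=(6,4) → add node 12 parent=1 cost=5
15. q=(24,21) nearest=5 d=13 new=(16,11) → blocked by [11,15]×[10,13], reject
16. q=(25,4) nearest=5 d=12 new=(16,5) → blocked by [14,20]×[4,8], reject
17. q=(8,27) nearest=11 d=4 new=(8,26) → add node 13 parent=11 cost=24
18. q=(21,14) nearest=5 d=8 new=(16,11) → blocked by [11,15]×[10,13], reject
19. q=(8,1) nearest=2 d=1 new=(8,1) → add node 14 parent=2 cost=7
20. q=(2,26) nearest=10 d=6 new=(5,23) → add node 15 parent=10 cost=21
21. q=(19,5) nearest=5 d=6 new=(16,5) → blocked by [14,20]×[4,8], reject
22. q=(15,16) nearest=9 d=4 new=(14,16) → add node 16 parent=9 cost=18
23. q=(7,12) nearest=6 d=2 new=(7,12) → add node 17 parent=6 cost=11
24. q=(14,18) nearest=16 d=2 new=(14,18) → add node 18 parent=16 cost=20
25. q=(22,21) nearest=16 d=8 new=(17,19) → add node 19 parent=16 cost=21
26. q=(14,5) nearest=5 d=3 new=(14,5) → blocked by [14,20]×[4,8], reject
27. q=(11,14) nearest=6 d=3 new=(11,14) → add node 20 parent=6 cost=12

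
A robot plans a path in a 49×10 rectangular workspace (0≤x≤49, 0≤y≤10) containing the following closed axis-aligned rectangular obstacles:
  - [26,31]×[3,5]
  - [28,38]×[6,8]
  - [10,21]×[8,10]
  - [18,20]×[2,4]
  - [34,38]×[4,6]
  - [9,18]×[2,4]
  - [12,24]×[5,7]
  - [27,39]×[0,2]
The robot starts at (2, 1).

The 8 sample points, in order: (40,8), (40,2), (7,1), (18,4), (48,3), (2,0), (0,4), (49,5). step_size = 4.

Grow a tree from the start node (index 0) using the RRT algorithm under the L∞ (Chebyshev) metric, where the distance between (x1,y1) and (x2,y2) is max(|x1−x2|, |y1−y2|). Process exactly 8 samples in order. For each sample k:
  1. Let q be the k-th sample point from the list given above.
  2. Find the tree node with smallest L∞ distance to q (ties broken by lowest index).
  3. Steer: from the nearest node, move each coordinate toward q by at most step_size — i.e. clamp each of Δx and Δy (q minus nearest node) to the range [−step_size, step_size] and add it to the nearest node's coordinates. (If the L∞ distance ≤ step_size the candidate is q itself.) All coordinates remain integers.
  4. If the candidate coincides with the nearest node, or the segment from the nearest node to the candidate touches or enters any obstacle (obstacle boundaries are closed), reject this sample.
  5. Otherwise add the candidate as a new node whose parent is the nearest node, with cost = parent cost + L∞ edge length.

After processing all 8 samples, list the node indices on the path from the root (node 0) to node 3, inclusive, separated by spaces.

1. q=(40,8) nearest=0 d=38 new=(6,5) → add node 1 parent=0 cost=4
2. q=(40,2) nearest=1 d=34 new=(10,2) → blocked by [9,18]×[2,4], reject
3. q=(7,1) nearest=1 d=4 new=(7,1) → add node 2 parent=1 cost=8
4. q=(18,4) nearest=2 d=11 new=(11,4) → blocked by [9,18]×[2,4], reject
5. q=(48,3) nearest=2 d=41 new=(11,3) → blocked by [9,18]×[2,4], reject
6. q=(2,0) nearest=0 d=1 new=(2,0) → add node 3 parent=0 cost=1
7. q=(0,4) nearest=0 d=3 new=(0,4) → add node 4 parent=0 cost=3
8. q=(49,5) nearest=2 d=42 new=(11,5) → blocked by [9,18]×[2,4], reject

Path: 0 3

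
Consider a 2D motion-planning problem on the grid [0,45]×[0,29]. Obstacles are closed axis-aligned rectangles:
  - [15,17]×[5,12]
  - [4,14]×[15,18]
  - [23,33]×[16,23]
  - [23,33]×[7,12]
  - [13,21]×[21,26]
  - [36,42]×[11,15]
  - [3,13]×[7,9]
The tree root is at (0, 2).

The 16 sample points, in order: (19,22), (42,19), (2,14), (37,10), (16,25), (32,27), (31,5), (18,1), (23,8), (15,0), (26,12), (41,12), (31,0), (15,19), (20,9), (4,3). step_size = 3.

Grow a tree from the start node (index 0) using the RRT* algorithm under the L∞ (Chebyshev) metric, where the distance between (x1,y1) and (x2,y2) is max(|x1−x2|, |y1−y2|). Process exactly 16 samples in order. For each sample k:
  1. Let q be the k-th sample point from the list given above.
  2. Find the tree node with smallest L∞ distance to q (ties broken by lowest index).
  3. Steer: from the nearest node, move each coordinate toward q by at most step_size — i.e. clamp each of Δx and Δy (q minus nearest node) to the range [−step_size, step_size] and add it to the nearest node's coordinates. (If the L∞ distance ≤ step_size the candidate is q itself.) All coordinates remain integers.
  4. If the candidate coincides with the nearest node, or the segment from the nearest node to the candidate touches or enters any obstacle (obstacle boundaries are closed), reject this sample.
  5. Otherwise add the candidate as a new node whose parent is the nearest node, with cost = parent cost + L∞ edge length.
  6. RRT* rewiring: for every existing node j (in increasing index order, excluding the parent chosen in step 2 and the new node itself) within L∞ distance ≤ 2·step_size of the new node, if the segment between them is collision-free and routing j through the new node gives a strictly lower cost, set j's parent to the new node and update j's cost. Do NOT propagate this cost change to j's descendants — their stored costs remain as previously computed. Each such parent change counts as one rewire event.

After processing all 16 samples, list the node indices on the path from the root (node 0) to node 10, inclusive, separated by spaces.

1. q=(19,22) nearest=0 d=20 new=(3,5) → add node 1 parent=0 cost=3
2. q=(42,19) nearest=1 d=39 new=(6,8) → blocked by [3,13]×[7,9], reject
3. q=(2,14) nearest=1 d=9 new=(2,8) → add node 2 parent=1 cost=6
4. q=(37,10) nearest=1 d=34 new=(6,8) → blocked by [3,13]×[7,9], reject
5. q=(16,25) nearest=2 d=17 new=(5,11) → blocked by [3,13]×[7,9], reject
6. q=(32,27) nearest=1 d=29 new=(6,8) → blocked by [3,13]×[7,9], reject
7. q=(31,5) nearest=1 d=28 new=(6,5) → add node 3 parent=1 cost=6
8. q=(18,1) nearest=3 d=12 new=(9,2) → add node 4 parent=3 cost=9
9. q=(23,8) nearest=4 d=14 new=(12,5) → add node 5 parent=4 cost=12
10. q=(15,0) nearest=5 d=5 new=(15,2) → add node 6 parent=5 cost=15
11. q=(26,12) nearest=6 d=11 new=(18,5) → add node 7 parent=6 cost=18
12. q=(41,12) nearest=7 d=23 new=(21,8) → add node 8 parent=7 cost=21
13. q=(31,0) nearest=8 d=10 new=(24,5) → add node 9 parent=8 cost=24
14. q=(15,19) nearest=8 d=11 new=(18,11) → add node 10 parent=8 cost=24
15. q=(20,9) nearest=8 d=1 new=(20,9) → add node 11 parent=8 cost=22
16. q=(4,3) nearest=1 d=2 new=(4,3) → add node 12 parent=1 cost=5

Path: 0 1 3 4 5 6 7 8 10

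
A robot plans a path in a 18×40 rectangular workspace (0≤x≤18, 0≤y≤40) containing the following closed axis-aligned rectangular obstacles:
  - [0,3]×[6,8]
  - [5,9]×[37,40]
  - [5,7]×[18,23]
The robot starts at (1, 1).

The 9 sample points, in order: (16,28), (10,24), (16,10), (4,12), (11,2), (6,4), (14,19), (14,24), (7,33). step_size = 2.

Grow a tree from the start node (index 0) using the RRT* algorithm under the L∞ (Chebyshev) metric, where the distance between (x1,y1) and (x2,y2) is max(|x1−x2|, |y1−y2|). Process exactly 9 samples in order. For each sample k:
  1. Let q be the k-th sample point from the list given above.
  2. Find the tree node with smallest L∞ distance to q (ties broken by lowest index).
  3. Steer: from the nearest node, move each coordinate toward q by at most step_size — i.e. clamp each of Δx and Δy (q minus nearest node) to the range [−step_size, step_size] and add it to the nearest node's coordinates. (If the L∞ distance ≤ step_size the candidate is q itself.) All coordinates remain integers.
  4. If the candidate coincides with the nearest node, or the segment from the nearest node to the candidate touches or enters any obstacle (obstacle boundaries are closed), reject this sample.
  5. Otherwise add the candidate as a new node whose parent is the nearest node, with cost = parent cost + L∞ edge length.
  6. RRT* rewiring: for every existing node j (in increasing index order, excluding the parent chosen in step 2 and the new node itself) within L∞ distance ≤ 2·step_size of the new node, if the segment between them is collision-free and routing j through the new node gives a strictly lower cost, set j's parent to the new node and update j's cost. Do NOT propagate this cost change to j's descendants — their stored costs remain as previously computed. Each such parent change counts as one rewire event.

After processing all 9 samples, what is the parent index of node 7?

Parent of node 7: 4

1. q=(16,28) nearest=0 d=27 new=(3,3) → add node 1 parent=0 cost=2
2. q=(10,24) nearest=1 d=21 new=(5,5) → add node 2 parent=1 cost=4
3. q=(16,10) nearest=2 d=11 new=(7,7) → add node 3 parent=2 cost=6
4. q=(4,12) nearest=3 d=5 new=(5,9) → add node 4 parent=3 cost=8
5. q=(11,2) nearest=3 d=5 new=(9,5) → add node 5 parent=3 cost=8
6. q=(6,4) nearest=2 d=1 new=(6,4) → add node 6 parent=2 cost=5
7. q=(14,19) nearest=4 d=10 new=(7,11) → add node 7 parent=4 cost=10
8. q=(14,24) nearest=7 d=13 new=(9,13) → add node 8 parent=7 cost=12
9. q=(7,33) nearest=8 d=20 new=(7,15) → add node 9 parent=8 cost=14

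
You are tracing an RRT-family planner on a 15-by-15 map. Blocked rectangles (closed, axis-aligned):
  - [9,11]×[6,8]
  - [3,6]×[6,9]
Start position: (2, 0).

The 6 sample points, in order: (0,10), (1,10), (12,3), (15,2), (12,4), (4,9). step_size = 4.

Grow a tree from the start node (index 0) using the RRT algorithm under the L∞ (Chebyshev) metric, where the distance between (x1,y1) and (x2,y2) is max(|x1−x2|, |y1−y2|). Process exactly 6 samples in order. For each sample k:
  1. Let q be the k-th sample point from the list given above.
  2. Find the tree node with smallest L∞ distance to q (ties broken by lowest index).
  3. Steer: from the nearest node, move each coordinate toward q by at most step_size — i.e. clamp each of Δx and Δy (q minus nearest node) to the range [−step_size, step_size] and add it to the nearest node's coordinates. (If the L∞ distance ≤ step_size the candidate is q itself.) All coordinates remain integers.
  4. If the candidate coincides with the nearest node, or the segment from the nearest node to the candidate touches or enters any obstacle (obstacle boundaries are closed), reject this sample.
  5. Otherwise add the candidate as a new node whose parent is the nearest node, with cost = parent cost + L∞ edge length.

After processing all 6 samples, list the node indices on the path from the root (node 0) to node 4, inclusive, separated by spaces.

1. q=(0,10) nearest=0 d=10 new=(0,4) → add node 1 parent=0 cost=4
2. q=(1,10) nearest=1 d=6 new=(1,8) → add node 2 parent=1 cost=8
3. q=(12,3) nearest=0 d=10 new=(6,3) → add node 3 parent=0 cost=4
4. q=(15,2) nearest=3 d=9 new=(10,2) → add node 4 parent=3 cost=8
5. q=(12,4) nearest=4 d=2 new=(12,4) → add node 5 parent=4 cost=10
6. q=(4,9) nearest=2 d=3 new=(4,9) → blocked by [3,6]×[6,9], reject

Path: 0 3 4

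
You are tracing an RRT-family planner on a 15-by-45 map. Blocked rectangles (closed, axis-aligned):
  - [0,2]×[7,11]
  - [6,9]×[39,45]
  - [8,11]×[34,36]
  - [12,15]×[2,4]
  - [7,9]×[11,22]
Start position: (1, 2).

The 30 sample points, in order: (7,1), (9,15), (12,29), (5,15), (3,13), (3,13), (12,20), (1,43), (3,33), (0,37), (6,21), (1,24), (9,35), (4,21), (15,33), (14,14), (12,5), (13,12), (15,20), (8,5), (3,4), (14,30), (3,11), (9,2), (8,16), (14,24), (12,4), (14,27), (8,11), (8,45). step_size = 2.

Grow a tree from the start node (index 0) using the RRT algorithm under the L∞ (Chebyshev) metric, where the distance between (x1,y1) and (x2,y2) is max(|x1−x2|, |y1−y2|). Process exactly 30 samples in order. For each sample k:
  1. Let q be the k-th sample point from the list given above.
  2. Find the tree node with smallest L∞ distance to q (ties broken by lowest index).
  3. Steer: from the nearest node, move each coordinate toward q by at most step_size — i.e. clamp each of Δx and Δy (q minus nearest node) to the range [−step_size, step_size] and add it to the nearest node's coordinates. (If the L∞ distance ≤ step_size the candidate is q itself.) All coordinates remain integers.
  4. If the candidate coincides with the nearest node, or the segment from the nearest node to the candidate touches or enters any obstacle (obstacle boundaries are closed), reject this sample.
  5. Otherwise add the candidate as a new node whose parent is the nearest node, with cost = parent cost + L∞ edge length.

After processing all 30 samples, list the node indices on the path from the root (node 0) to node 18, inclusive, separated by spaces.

1. q=(7,1) nearest=0 d=6 new=(3,1) → add node 1 parent=0 cost=2
2. q=(9,15) nearest=0 d=13 new=(3,4) → add node 2 parent=0 cost=2
3. q=(12,29) nearest=2 d=25 new=(5,6) → add node 3 parent=2 cost=4
4. q=(5,15) nearest=3 d=9 new=(5,8) → add node 4 parent=3 cost=6
5. q=(3,13) nearest=4 d=5 new=(3,10) → add node 5 parent=4 cost=8
6. q=(3,13) nearest=5 d=3 new=(3,12) → add node 6 parent=5 cost=10
7. q=(12,20) nearest=6 d=9 new=(5,14) → add node 7 parent=6 cost=12
8. q=(1,43) nearest=7 d=29 new=(3,16) → add node 8 parent=7 cost=14
9. q=(3,33) nearest=8 d=17 new=(3,18) → add node 9 parent=8 cost=16
10. q=(0,37) nearest=9 d=19 new=(1,20) → add node 10 parent=9 cost=18
11. q=(6,21) nearest=9 d=3 new=(5,20) → add node 11 parent=9 cost=18
12. q=(1,24) nearest=10 d=4 new=(1,22) → add node 12 parent=10 cost=20
13. q=(9,35) nearest=12 d=13 new=(3,24) → add node 13 parent=12 cost=22
14. q=(4,21) nearest=11 d=1 new=(4,21) → add node 14 parent=11 cost=19
15. q=(15,33) nearest=13 d=12 new=(5,26) → add node 15 parent=13 cost=24
16. q=(14,14) nearest=3 d=9 new=(7,8) → add node 16 parent=3 cost=6
17. q=(12,5) nearest=16 d=5 new=(9,6) → add node 17 parent=16 cost=8
18. q=(13,12) nearest=16 d=6 new=(9,10) → add node 18 parent=16 cost=8
19. q=(15,20) nearest=7 d=10 new=(7,16) → blocked by [7,9]×[11,22], reject
20. q=(8,5) nearest=17 d=1 new=(8,5) → add node 19 parent=17 cost=9
21. q=(3,4) nearest=2 d=0 → coincident, reject
22. q=(14,30) nearest=15 d=9 new=(7,28) → add node 20 parent=15 cost=26
23. q=(3,11) nearest=5 d=1 new=(3,11) → add node 21 parent=5 cost=9
24. q=(9,2) nearest=19 d=3 new=(9,3) → add node 22 parent=19 cost=11
25. q=(8,16) nearest=7 d=3 new=(7,16) → blocked by [7,9]×[11,22], reject
26. q=(14,24) nearest=20 d=7 new=(9,26) → add node 23 parent=20 cost=28
27. q=(12,4) nearest=17 d=3 new=(11,4) → add node 24 parent=17 cost=10
28. q=(14,27) nearest=23 d=5 new=(11,27) → add node 25 parent=23 cost=30
29. q=(8,11) nearest=18 d=1 new=(8,11) → blocked by [7,9]×[11,22], reject
30. q=(8,45) nearest=20 d=17 new=(8,30) → add node 26 parent=20 cost=28

Path: 0 2 3 16 18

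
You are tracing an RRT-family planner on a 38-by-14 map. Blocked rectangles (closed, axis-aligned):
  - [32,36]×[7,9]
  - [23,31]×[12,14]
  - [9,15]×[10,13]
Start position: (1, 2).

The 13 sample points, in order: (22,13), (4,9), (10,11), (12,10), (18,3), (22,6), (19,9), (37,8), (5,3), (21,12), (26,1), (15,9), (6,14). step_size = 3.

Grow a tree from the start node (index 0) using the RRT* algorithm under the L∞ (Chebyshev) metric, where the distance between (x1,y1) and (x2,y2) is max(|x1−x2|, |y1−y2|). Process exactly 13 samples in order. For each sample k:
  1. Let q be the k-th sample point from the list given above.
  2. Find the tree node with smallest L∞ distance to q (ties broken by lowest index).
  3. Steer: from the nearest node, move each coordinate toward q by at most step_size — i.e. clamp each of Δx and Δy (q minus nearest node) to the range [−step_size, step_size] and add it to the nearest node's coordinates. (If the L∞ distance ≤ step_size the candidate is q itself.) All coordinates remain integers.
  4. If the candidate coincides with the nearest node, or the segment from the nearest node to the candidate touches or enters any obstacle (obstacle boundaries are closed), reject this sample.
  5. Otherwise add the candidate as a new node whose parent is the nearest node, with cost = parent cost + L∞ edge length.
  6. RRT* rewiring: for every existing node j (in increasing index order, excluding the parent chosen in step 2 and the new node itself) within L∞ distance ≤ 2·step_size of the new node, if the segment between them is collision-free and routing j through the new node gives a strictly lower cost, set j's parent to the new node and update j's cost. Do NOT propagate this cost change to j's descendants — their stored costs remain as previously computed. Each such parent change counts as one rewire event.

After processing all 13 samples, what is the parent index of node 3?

Parent of node 3: 1

1. q=(22,13) nearest=0 d=21 new=(4,5) → add node 1 parent=0 cost=3
2. q=(4,9) nearest=1 d=4 new=(4,8) → add node 2 parent=1 cost=6
3. q=(10,11) nearest=1 d=6 new=(7,8) → add node 3 parent=1 cost=6
4. q=(12,10) nearest=3 d=5 new=(10,10) → blocked by [9,15]×[10,13], reject
5. q=(18,3) nearest=3 d=11 new=(10,5) → add node 4 parent=3 cost=9
6. q=(22,6) nearest=4 d=12 new=(13,6) → add node 5 parent=4 cost=12
7. q=(19,9) nearest=5 d=6 new=(16,9) → add node 6 parent=5 cost=15
8. q=(37,8) nearest=6 d=21 new=(19,8) → add node 7 parent=6 cost=18
9. q=(5,3) nearest=1 d=2 new=(5,3) → add node 8 parent=1 cost=5
10. q=(21,12) nearest=7 d=4 new=(21,11) → add node 9 parent=7 cost=21
11. q=(26,1) nearest=7 d=7 new=(22,5) → add node 10 parent=7 cost=21
12. q=(15,9) nearest=6 d=1 new=(15,9) → add node 11 parent=6 cost=16
13. q=(6,14) nearest=2 d=6 new=(6,11) → add node 12 parent=2 cost=9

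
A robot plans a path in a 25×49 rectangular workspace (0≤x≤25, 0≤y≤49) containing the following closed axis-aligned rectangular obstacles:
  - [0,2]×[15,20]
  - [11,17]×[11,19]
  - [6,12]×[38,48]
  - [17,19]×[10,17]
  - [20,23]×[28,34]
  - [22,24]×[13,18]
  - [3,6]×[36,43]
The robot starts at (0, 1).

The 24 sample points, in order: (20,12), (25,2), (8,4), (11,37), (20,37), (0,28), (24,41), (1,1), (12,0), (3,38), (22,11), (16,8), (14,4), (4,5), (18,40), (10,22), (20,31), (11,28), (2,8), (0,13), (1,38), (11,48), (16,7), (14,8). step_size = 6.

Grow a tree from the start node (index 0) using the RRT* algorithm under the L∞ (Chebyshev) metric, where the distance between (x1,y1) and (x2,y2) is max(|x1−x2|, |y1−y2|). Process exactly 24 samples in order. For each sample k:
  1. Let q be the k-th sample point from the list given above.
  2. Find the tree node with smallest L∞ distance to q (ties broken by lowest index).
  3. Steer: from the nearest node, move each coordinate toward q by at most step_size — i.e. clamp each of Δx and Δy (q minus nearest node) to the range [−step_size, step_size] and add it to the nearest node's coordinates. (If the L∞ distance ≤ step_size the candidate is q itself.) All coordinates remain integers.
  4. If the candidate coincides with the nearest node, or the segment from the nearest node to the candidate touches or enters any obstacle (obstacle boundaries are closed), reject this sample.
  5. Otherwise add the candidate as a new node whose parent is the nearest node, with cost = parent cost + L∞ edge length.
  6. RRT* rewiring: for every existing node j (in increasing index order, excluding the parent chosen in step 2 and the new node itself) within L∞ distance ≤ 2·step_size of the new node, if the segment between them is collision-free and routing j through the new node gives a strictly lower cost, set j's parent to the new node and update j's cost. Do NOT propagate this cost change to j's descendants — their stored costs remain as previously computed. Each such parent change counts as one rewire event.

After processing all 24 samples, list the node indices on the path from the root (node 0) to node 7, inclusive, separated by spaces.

Path: 0 1 2 7

1. q=(20,12) nearest=0 d=20 new=(6,7) → add node 1 parent=0 cost=6
2. q=(25,2) nearest=1 d=19 new=(12,2) → add node 2 parent=1 cost=12
3. q=(8,4) nearest=1 d=3 new=(8,4) → add node 3 parent=1 cost=9
4. q=(11,37) nearest=1 d=30 new=(11,13) → blocked by [11,17]×[11,19], reject
5. q=(20,37) nearest=1 d=30 new=(12,13) → blocked by [11,17]×[11,19], reject
6. q=(0,28) nearest=1 d=21 new=(0,13) → add node 4 parent=1 cost=12
7. q=(24,41) nearest=4 d=28 new=(6,19) → blocked by [0,2]×[15,20], reject
8. q=(1,1) nearest=0 d=1 new=(1,1) → add node 5 parent=0 cost=1; rewire 3→5 (8<9)
9. q=(12,0) nearest=2 d=2 new=(12,0) → add node 6 parent=2 cost=14
10. q=(3,38) nearest=4 d=25 new=(3,19) → blocked by [0,2]×[15,20], reject
11. q=(22,11) nearest=2 d=10 new=(18,8) → add node 7 parent=2 cost=18
12. q=(16,8) nearest=7 d=2 new=(16,8) → add node 8 parent=7 cost=20
13. q=(14,4) nearest=2 d=2 new=(14,4) → add node 9 parent=2 cost=14; rewire 8→9 (18<20)
14. q=(4,5) nearest=1 d=2 new=(4,5) → add node 10 parent=1 cost=8
15. q=(18,40) nearest=4 d=27 new=(6,19) → blocked by [0,2]×[15,20], reject
16. q=(10,22) nearest=4 d=10 new=(6,19) → blocked by [0,2]×[15,20], reject
17. q=(20,31) nearest=4 d=20 new=(6,19) → blocked by [0,2]×[15,20], reject
18. q=(11,28) nearest=4 d=15 new=(6,19) → blocked by [0,2]×[15,20], reject
19. q=(2,8) nearest=10 d=3 new=(2,8) → add node 11 parent=10 cost=11
20. q=(0,13) nearest=4 d=0 → coincident, reject
21. q=(1,38) nearest=4 d=25 new=(1,19) → blocked by [0,2]×[15,20], reject
22. q=(11,48) nearest=4 d=35 new=(6,19) → blocked by [0,2]×[15,20], reject
23. q=(16,7) nearest=8 d=1 new=(16,7) → add node 12 parent=8 cost=19
24. q=(14,8) nearest=8 d=2 new=(14,8) → add node 13 parent=8 cost=20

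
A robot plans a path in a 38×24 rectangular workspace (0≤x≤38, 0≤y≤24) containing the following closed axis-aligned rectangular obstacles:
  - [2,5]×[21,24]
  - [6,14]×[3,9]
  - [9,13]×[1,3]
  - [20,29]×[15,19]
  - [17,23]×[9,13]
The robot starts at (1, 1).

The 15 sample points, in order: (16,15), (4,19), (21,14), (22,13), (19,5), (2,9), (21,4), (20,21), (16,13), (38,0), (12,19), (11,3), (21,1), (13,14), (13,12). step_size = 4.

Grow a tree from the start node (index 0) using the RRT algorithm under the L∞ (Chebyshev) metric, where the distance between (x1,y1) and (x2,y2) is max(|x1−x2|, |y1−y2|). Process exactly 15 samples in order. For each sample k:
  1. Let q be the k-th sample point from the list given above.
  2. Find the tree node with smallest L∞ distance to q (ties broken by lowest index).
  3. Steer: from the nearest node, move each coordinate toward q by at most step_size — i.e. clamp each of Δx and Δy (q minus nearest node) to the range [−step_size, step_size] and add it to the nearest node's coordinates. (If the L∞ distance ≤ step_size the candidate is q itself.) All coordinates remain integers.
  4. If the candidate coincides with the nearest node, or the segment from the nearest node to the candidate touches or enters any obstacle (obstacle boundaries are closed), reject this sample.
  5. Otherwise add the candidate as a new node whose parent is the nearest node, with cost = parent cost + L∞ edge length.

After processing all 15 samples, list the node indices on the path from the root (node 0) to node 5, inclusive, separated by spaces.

1. q=(16,15) nearest=0 d=15 new=(5,5) → add node 1 parent=0 cost=4
2. q=(4,19) nearest=1 d=14 new=(4,9) → add node 2 parent=1 cost=8
3. q=(21,14) nearest=1 d=16 new=(9,9) → blocked by [6,14]×[3,9], reject
4. q=(22,13) nearest=1 d=17 new=(9,9) → blocked by [6,14]×[3,9], reject
5. q=(19,5) nearest=1 d=14 new=(9,5) → blocked by [6,14]×[3,9], reject
6. q=(2,9) nearest=2 d=2 new=(2,9) → add node 3 parent=2 cost=10
7. q=(21,4) nearest=1 d=16 new=(9,4) → blocked by [6,14]×[3,9], reject
8. q=(20,21) nearest=1 d=16 new=(9,9) → blocked by [6,14]×[3,9], reject
9. q=(16,13) nearest=1 d=11 new=(9,9) → blocked by [6,14]×[3,9], reject
10. q=(38,0) nearest=1 d=33 new=(9,1) → blocked by [6,14]×[3,9], reject
11. q=(12,19) nearest=2 d=10 new=(8,13) → add node 4 parent=2 cost=12
12. q=(11,3) nearest=1 d=6 new=(9,3) → blocked by [6,14]×[3,9], reject
13. q=(21,1) nearest=4 d=13 new=(12,9) → blocked by [6,14]×[3,9], reject
14. q=(13,14) nearest=4 d=5 new=(12,14) → add node 5 parent=4 cost=16
15. q=(13,12) nearest=5 d=2 new=(13,12) → add node 6 parent=5 cost=18

Path: 0 1 2 4 5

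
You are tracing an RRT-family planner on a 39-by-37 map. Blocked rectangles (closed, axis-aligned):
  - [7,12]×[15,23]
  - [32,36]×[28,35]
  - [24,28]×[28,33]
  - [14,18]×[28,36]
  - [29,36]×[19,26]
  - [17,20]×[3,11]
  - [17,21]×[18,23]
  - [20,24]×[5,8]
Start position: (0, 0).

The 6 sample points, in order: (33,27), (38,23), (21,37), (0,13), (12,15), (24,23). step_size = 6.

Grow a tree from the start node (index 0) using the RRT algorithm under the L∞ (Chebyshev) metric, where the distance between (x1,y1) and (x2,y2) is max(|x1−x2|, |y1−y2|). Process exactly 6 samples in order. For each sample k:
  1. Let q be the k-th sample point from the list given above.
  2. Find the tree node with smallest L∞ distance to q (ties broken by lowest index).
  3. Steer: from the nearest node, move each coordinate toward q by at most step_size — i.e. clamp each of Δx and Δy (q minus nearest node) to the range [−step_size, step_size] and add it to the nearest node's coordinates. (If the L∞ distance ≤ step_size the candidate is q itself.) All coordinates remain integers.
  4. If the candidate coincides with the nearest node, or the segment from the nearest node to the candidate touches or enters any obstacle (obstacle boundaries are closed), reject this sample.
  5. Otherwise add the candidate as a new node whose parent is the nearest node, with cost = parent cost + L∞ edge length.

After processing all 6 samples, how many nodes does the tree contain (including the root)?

1. q=(33,27) nearest=0 d=33 new=(6,6) → add node 1 parent=0 cost=6
2. q=(38,23) nearest=1 d=32 new=(12,12) → add node 2 parent=1 cost=12
3. q=(21,37) nearest=2 d=25 new=(18,18) → blocked by [17,21]×[18,23], reject
4. q=(0,13) nearest=1 d=7 new=(0,12) → add node 3 parent=1 cost=12
5. q=(12,15) nearest=2 d=3 new=(12,15) → blocked by [7,12]×[15,23], reject
6. q=(24,23) nearest=2 d=12 new=(18,18) → blocked by [17,21]×[18,23], reject

Node count: 4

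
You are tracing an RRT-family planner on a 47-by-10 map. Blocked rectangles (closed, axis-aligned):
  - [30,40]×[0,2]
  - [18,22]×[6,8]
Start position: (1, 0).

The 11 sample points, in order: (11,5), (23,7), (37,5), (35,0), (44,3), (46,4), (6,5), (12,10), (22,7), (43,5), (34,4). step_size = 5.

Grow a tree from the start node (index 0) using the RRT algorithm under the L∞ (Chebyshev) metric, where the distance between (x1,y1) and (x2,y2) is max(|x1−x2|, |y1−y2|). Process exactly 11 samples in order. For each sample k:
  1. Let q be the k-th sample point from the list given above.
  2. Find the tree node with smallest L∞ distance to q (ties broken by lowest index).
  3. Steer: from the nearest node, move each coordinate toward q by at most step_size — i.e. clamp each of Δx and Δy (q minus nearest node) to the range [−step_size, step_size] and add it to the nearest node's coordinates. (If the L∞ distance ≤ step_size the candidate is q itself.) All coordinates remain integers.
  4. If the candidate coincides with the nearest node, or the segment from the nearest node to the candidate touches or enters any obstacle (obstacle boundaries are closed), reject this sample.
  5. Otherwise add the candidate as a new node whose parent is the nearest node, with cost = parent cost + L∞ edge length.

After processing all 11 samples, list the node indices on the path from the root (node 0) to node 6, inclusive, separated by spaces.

1. q=(11,5) nearest=0 d=10 new=(6,5) → add node 1 parent=0 cost=5
2. q=(23,7) nearest=1 d=17 new=(11,7) → add node 2 parent=1 cost=10
3. q=(37,5) nearest=2 d=26 new=(16,5) → add node 3 parent=2 cost=15
4. q=(35,0) nearest=3 d=19 new=(21,0) → add node 4 parent=3 cost=20
5. q=(44,3) nearest=4 d=23 new=(26,3) → add node 5 parent=4 cost=25
6. q=(46,4) nearest=5 d=20 new=(31,4) → add node 6 parent=5 cost=30
7. q=(6,5) nearest=1 d=0 → coincident, reject
8. q=(12,10) nearest=2 d=3 new=(12,10) → add node 7 parent=2 cost=13
9. q=(22,7) nearest=5 d=4 new=(22,7) → blocked by [18,22]×[6,8], reject
10. q=(43,5) nearest=6 d=12 new=(36,5) → add node 8 parent=6 cost=35
11. q=(34,4) nearest=8 d=2 new=(34,4) → add node 9 parent=8 cost=37

Path: 0 1 2 3 4 5 6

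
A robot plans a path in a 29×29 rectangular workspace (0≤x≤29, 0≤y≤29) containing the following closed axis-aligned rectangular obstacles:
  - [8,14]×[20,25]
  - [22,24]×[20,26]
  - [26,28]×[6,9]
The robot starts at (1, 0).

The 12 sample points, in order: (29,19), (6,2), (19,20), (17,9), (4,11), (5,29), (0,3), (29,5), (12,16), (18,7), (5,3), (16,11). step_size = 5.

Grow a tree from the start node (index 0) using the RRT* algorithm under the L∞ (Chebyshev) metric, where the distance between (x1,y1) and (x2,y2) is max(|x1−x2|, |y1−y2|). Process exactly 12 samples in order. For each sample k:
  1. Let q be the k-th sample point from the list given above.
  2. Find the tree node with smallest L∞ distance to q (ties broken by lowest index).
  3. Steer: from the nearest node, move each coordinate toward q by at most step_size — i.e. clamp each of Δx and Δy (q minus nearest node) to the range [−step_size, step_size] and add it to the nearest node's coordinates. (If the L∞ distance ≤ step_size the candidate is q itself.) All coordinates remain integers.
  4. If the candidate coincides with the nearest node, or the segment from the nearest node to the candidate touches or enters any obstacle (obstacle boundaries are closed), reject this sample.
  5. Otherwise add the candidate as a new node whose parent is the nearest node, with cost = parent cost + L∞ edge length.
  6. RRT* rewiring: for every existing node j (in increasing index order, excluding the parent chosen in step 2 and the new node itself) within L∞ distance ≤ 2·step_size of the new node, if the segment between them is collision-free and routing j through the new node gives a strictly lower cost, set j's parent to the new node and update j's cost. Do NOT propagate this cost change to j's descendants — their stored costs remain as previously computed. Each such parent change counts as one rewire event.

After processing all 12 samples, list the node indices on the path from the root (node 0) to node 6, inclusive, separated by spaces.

Path: 0 1 3 6

1. q=(29,19) nearest=0 d=28 new=(6,5) → add node 1 parent=0 cost=5
2. q=(6,2) nearest=1 d=3 new=(6,2) → add node 2 parent=1 cost=8
3. q=(19,20) nearest=1 d=15 new=(11,10) → add node 3 parent=1 cost=10
4. q=(17,9) nearest=3 d=6 new=(16,9) → add node 4 parent=3 cost=15
5. q=(4,11) nearest=1 d=6 new=(4,10) → add node 5 parent=1 cost=10
6. q=(5,29) nearest=3 d=19 new=(6,15) → add node 6 parent=3 cost=15
7. q=(0,3) nearest=0 d=3 new=(0,3) → add node 7 parent=0 cost=3
8. q=(29,5) nearest=4 d=13 new=(21,5) → add node 8 parent=4 cost=20
9. q=(12,16) nearest=3 d=6 new=(12,15) → add node 9 parent=3 cost=15
10. q=(18,7) nearest=4 d=2 new=(18,7) → add node 10 parent=4 cost=17
11. q=(5,3) nearest=2 d=1 new=(5,3) → add node 11 parent=2 cost=9
12. q=(16,11) nearest=4 d=2 new=(16,11) → add node 12 parent=4 cost=17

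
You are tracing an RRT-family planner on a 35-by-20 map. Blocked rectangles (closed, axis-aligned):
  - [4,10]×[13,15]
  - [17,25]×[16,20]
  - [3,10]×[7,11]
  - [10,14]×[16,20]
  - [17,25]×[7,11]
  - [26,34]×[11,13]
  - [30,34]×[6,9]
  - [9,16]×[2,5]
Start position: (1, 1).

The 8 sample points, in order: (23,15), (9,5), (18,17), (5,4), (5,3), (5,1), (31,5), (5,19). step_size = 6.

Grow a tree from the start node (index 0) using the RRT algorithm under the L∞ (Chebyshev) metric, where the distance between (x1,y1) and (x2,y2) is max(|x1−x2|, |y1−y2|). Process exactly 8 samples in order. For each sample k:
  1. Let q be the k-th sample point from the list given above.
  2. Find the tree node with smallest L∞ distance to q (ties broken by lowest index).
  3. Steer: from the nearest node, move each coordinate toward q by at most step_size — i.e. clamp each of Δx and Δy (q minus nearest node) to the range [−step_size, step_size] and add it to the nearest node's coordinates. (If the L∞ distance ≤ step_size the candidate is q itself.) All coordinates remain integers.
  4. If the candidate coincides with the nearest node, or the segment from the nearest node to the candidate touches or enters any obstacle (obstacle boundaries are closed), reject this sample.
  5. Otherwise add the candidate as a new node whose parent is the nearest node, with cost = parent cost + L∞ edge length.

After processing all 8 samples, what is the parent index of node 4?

Parent of node 4: 3

1. q=(23,15) nearest=0 d=22 new=(7,7) → blocked by [3,10]×[7,11], reject
2. q=(9,5) nearest=0 d=8 new=(7,5) → add node 1 parent=0 cost=6
3. q=(18,17) nearest=1 d=12 new=(13,11) → blocked by [3,10]×[7,11], reject
4. q=(5,4) nearest=1 d=2 new=(5,4) → add node 2 parent=1 cost=8
5. q=(5,3) nearest=2 d=1 new=(5,3) → add node 3 parent=2 cost=9
6. q=(5,1) nearest=3 d=2 new=(5,1) → add node 4 parent=3 cost=11
7. q=(31,5) nearest=1 d=24 new=(13,5) → blocked by [9,16]×[2,5], reject
8. q=(5,19) nearest=1 d=14 new=(5,11) → blocked by [3,10]×[7,11], reject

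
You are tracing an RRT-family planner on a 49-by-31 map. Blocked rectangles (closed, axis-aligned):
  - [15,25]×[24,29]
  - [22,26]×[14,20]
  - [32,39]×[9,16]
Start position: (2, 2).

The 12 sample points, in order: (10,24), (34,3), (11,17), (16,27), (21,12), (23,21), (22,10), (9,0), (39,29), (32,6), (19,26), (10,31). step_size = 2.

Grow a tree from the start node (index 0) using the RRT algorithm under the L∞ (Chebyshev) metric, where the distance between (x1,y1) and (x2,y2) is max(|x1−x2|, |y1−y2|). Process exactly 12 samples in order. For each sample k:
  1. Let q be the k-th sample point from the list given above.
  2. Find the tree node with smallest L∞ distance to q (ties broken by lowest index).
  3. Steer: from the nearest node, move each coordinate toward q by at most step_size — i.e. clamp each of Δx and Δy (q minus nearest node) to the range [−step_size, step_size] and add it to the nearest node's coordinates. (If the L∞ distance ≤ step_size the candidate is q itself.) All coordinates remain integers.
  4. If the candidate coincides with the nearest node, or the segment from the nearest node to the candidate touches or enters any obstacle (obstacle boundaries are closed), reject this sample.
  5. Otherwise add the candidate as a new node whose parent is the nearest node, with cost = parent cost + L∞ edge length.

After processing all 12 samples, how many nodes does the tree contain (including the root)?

Node count: 13

1. q=(10,24) nearest=0 d=22 new=(4,4) → add node 1 parent=0 cost=2
2. q=(34,3) nearest=1 d=30 new=(6,3) → add node 2 parent=1 cost=4
3. q=(11,17) nearest=1 d=13 new=(6,6) → add node 3 parent=1 cost=4
4. q=(16,27) nearest=3 d=21 new=(8,8) → add node 4 parent=3 cost=6
5. q=(21,12) nearest=4 d=13 new=(10,10) → add node 5 parent=4 cost=8
6. q=(23,21) nearest=5 d=13 new=(12,12) → add node 6 parent=5 cost=10
7. q=(22,10) nearest=6 d=10 new=(14,10) → add node 7 parent=6 cost=12
8. q=(9,0) nearest=2 d=3 new=(8,1) → add node 8 parent=2 cost=6
9. q=(39,29) nearest=7 d=25 new=(16,12) → add node 9 parent=7 cost=14
10. q=(32,6) nearest=9 d=16 new=(18,10) → add node 10 parent=9 cost=16
11. q=(19,26) nearest=6 d=14 new=(14,14) → add node 11 parent=6 cost=12
12. q=(10,31) nearest=11 d=17 new=(12,16) → add node 12 parent=11 cost=14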